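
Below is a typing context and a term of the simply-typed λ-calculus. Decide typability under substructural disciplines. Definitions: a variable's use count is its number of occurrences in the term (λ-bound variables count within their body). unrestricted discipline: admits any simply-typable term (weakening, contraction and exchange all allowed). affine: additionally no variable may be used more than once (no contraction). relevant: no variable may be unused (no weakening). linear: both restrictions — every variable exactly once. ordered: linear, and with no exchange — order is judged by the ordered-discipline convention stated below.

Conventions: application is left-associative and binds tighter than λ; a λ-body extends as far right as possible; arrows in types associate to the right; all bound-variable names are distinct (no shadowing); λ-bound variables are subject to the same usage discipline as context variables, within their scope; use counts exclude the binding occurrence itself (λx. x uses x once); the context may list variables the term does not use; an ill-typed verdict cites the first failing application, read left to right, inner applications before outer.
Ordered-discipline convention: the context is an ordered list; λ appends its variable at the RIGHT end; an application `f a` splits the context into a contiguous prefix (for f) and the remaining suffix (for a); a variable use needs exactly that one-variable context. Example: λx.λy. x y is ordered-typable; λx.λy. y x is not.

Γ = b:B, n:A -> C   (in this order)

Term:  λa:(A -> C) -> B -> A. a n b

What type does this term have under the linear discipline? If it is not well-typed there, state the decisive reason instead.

term : ((A -> C) -> B -> A) -> A
usage: b=1; n=1; a (bound)=1
order of uses: a, n, b
typing: well-typed at ((A -> C) -> B -> A) -> A
summary: ordered ✗, linear ✓, affine ✓, relevant ✓, unrestricted ✓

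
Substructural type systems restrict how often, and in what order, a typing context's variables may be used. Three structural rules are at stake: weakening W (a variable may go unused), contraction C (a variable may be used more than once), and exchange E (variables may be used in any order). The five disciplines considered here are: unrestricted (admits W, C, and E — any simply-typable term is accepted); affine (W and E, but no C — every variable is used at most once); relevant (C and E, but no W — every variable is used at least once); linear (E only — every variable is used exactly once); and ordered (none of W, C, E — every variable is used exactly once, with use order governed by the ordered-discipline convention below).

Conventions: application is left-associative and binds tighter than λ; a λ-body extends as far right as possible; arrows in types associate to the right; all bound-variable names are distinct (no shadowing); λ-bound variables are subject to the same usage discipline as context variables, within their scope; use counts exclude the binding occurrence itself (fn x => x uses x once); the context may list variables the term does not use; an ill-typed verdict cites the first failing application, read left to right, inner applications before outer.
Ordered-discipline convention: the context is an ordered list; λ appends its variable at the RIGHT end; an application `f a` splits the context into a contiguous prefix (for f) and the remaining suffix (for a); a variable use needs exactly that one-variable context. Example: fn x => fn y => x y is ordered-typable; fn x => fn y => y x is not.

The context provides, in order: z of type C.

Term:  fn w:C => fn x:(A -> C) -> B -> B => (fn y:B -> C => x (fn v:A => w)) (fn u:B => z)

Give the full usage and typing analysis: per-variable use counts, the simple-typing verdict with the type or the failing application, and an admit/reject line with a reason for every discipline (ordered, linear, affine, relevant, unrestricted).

counts: z: 1×; w [bound]: 1×; x [bound]: 1×; y [bound]: 0×; v [bound]: 0×; u [bound]: 0×
left-to-right use order: x, w, z
typing: ✓ — C -> ((A -> C) -> B -> B) -> B -> B
ordered: ✗, needs weakening: y, v, u unused
linear: ✗, needs weakening: y, v, u unused
affine: ✓, z, w, x, y, v, u: no repeats, contraction unneeded
relevant: ✗, needs weakening: y, v, u unused
unrestricted: ✓, simply typable at C -> ((A -> C) -> B -> B) -> B -> B; W, C, E all held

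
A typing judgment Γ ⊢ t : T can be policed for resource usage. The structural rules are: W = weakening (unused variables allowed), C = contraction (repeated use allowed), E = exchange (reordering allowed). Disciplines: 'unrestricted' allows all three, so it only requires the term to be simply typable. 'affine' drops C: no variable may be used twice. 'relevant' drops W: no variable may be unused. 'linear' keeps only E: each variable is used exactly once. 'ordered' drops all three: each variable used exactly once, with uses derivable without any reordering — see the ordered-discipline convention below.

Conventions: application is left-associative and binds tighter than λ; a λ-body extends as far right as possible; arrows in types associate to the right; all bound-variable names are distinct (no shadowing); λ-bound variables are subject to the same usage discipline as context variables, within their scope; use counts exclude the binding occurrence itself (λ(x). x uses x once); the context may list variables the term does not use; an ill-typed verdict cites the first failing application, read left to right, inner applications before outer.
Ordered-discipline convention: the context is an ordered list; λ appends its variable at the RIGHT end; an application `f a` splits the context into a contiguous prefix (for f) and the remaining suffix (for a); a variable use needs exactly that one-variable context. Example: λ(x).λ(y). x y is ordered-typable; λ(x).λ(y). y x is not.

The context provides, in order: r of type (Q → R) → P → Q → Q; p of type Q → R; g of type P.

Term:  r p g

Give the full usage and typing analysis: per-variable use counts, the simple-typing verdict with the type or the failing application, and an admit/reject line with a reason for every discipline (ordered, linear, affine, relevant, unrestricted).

counts: r: 1; p: 1; g: 1
order of uses: r, p, g
typing: the term checks, with type Q → Q
ordered: ✓, r, p, g once each; derivable with no W/C/E
linear: ✓, exactly-once usage across r, p, g
affine: ✓, no duplicate uses among r, p, g
relevant: ✓, r, p, g: all used, weakening unneeded
unrestricted: ✓, well-typed at Q → Q; no restrictions here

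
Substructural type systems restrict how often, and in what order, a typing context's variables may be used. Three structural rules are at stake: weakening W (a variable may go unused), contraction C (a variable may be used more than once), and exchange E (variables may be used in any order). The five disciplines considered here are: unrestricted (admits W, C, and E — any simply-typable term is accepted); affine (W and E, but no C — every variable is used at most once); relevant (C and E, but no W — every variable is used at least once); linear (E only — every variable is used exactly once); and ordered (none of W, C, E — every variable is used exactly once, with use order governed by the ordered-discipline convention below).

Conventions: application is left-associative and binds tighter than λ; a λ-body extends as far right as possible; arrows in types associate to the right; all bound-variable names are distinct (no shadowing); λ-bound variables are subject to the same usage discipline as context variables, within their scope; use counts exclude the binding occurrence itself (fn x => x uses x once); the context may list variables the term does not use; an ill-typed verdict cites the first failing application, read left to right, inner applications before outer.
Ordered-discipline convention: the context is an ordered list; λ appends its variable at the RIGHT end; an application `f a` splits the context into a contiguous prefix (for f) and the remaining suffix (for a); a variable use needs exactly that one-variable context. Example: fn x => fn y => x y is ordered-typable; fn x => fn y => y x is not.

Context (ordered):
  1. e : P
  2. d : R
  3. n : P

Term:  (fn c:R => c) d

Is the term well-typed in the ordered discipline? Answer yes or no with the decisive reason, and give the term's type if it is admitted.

no — e, n left unused
usage: e ×0; d ×1; n ×0; c [bound] ×1
left-to-right use order: c, d
typing: ✓ — R
per-discipline verdicts: ordered ✗ | linear ✗ | affine ✓ | relevant ✗ | unrestricted ✓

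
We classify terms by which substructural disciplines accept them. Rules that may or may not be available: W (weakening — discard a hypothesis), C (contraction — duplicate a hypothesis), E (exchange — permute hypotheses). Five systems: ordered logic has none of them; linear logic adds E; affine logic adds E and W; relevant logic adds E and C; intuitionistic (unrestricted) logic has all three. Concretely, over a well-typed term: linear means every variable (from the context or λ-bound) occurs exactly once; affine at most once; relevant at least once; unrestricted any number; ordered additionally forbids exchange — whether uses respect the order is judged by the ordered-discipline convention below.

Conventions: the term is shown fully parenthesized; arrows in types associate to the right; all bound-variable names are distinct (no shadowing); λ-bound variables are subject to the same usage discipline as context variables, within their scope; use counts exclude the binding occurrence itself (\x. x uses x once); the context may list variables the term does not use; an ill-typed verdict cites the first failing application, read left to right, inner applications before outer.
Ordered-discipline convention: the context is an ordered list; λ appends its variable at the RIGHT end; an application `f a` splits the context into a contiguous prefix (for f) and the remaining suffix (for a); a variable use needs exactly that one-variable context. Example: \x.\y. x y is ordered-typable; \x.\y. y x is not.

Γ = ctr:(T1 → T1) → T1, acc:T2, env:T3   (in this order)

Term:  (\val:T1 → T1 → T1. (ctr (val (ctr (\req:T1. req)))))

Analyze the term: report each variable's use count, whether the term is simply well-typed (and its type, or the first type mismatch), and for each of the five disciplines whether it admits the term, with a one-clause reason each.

usage: ctr: 2×; acc: 0×; env: 0×; val [bound]: 1×; req [bound]: 1×
use order (left to right): ctr, val, ctr, req
typing: well-typed at (T1 → T1 → T1) → T1
ordered ✗ (ctr ×2 used more than once (contraction); acc, env never used (weakening))
linear ✗ (ctr ×2 used more than once (contraction); acc, env never used (weakening))
affine ✗ (ctr ×2 used more than once (contraction))
relevant ✗ (acc, env never used (weakening))
unrestricted ✓ (simply typable at (T1 → T1 → T1) → T1; W, C, E all held)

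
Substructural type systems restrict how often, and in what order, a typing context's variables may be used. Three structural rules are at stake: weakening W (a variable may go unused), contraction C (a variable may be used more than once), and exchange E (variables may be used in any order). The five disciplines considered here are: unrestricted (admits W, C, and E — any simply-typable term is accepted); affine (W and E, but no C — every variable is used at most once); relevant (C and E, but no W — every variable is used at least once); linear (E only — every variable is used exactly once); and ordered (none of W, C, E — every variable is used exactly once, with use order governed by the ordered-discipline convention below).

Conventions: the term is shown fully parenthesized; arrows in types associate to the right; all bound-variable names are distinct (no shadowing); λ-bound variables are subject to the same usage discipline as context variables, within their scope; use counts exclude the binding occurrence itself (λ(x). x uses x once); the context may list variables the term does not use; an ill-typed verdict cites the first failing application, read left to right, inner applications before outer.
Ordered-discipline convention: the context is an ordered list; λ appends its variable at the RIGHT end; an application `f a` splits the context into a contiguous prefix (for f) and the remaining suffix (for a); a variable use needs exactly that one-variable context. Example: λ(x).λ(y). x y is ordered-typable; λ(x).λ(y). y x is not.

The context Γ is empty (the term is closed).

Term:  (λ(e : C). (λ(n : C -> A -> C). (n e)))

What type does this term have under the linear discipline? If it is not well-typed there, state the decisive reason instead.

term : C -> (C -> A -> C) -> A -> C
variable uses: e (bound): 1×; n (bound): 1×
left-to-right use order: n, e
typing: well-typed — term : C -> (C -> A -> C) -> A -> C
per-discipline verdicts: ordered ✗, linear ✓, affine ✓, relevant ✓, unrestricted ✓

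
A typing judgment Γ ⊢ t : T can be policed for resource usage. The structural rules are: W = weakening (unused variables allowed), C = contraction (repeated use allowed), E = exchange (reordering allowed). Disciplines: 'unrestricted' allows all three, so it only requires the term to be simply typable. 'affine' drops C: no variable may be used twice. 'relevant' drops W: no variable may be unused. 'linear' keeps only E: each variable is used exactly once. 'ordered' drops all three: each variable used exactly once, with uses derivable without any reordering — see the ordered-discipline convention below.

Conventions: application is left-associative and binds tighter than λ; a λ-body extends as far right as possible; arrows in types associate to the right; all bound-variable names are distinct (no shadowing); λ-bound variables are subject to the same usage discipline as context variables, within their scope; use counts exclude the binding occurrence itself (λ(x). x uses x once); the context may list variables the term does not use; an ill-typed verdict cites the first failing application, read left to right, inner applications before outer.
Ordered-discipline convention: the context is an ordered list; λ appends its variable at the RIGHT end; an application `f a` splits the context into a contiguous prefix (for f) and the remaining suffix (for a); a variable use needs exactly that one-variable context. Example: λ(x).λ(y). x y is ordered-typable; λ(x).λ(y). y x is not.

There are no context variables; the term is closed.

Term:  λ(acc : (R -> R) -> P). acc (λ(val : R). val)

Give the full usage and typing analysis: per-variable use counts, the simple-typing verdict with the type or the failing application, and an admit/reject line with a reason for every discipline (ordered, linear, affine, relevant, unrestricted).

usage: acc [bound]: 1×, val [bound]: 1×
use order (left to right): acc, val
typing: ✓ — ((R -> R) -> P) -> P
ordered ✓ (one use each (acc, val); ordered split holds)
linear ✓ (exactly-once usage across acc, val)
affine ✓ (no duplicate uses among acc, val)
relevant ✓ (acc, val: all used, weakening unneeded)
unrestricted ✓ (type-checks (((R -> R) -> P) -> P) and nothing is barred)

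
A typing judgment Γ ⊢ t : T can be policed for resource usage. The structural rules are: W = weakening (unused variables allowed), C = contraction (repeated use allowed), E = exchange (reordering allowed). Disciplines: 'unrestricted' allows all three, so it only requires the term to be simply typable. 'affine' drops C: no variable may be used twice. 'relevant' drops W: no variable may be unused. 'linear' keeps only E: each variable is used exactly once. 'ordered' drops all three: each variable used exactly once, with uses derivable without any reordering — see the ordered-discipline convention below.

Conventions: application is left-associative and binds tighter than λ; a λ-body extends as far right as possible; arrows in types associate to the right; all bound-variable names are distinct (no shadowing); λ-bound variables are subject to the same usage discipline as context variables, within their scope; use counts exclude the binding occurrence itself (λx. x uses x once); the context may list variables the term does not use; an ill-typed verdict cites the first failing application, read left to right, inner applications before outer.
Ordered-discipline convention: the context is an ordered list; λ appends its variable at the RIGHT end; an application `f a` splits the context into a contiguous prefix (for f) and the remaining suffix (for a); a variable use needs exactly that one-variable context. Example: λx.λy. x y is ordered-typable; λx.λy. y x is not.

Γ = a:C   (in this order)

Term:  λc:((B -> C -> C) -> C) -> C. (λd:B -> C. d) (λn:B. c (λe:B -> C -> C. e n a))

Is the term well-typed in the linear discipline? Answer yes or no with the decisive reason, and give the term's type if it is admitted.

yes — each of a, c, d, n, e used exactly once; term : (((B -> C -> C) -> C) -> C) -> B -> C
counts: a: 1×; c (λ-bound): 1×; d (λ-bound): 1×; n (λ-bound): 1×; e (λ-bound): 1×
uses in reading order: d, c, e, n, a
typing: the term checks, with type (((B -> C -> C) -> C) -> C) -> B -> C
all disciplines: ordered ✗; linear ✓; affine ✓; relevant ✓; unrestricted ✓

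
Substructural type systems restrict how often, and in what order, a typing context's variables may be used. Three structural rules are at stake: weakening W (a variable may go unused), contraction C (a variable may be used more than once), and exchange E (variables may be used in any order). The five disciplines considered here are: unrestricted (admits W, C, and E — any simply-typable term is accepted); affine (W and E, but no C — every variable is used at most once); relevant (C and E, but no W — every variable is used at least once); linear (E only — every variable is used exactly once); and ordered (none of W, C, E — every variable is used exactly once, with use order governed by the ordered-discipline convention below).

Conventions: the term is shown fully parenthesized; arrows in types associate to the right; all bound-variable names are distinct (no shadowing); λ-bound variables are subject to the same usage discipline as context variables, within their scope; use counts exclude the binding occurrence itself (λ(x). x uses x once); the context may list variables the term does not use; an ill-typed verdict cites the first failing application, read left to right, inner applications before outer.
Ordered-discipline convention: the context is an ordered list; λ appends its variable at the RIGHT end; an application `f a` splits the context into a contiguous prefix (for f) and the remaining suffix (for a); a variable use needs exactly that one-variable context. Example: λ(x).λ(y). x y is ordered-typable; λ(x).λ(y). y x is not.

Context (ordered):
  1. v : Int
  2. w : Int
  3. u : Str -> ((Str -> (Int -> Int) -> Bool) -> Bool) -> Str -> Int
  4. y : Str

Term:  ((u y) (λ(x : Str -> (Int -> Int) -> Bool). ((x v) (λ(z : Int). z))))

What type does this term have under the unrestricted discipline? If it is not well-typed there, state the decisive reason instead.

not well-typed under unrestricted — a type mismatch blocks all five
variable uses: v ×1, w ×0, u ×1, y ×1, x (bound) ×1, z (bound) ×1
use order (left to right): u, y, x, v, z
typing: ill-typed: an application expects Str but receives Int
summary: ordered ✗; linear ✗; affine ✗; relevant ✗; unrestricted ✗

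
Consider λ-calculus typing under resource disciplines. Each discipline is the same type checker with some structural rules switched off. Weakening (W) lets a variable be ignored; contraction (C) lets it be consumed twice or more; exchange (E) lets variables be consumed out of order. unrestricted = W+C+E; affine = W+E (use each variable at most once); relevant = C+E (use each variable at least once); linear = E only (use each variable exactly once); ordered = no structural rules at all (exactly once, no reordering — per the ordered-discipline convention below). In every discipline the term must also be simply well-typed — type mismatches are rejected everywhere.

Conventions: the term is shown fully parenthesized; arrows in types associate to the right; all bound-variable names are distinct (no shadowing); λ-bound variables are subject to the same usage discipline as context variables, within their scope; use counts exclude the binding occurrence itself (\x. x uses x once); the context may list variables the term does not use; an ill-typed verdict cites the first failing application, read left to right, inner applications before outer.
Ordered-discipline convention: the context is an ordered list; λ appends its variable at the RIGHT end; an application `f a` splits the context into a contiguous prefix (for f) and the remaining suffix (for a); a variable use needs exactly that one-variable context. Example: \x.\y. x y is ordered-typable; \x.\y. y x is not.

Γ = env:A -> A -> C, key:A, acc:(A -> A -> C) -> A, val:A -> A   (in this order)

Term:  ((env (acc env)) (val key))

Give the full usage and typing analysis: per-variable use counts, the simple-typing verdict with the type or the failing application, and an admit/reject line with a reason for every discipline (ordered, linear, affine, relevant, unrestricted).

use counts: env ×2; key ×1; acc ×1; val ×1
uses in reading order: env, acc, env, val, key
typing: the term checks, with type C
ordered: ✗, needs contraction — env ×2
linear: ✗, needs contraction — env ×2
affine: ✗, needs contraction — env ×2
relevant: ✓, every one of env, key, acc, val appears
unrestricted: ✓, typability at C is all that's needed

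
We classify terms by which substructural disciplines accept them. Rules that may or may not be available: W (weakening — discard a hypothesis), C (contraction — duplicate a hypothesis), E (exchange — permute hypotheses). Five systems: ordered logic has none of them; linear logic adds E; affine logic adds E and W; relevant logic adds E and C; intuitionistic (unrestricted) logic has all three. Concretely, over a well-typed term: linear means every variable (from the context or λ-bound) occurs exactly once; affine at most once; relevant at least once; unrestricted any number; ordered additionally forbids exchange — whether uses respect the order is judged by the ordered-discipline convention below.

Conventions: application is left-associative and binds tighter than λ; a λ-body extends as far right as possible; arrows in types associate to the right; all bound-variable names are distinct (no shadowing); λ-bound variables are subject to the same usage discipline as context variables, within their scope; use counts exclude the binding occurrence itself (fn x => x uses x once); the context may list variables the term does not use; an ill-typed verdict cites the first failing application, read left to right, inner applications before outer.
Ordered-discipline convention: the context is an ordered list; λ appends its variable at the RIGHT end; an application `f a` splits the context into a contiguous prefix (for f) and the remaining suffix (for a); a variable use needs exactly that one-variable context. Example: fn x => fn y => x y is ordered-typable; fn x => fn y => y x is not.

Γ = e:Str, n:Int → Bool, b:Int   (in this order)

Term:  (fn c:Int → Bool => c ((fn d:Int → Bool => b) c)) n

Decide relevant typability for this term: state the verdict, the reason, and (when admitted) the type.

no — e, d never used (weakening)
use counts: e: 0×, n: 1×, b: 1×, c (λ-bound): 2×, d (λ-bound): 0×
left-to-right use order: c, b, c, n
typing: well-typed at Bool
summary: ordered ✗, linear ✗, affine ✗, relevant ✗, unrestricted ✓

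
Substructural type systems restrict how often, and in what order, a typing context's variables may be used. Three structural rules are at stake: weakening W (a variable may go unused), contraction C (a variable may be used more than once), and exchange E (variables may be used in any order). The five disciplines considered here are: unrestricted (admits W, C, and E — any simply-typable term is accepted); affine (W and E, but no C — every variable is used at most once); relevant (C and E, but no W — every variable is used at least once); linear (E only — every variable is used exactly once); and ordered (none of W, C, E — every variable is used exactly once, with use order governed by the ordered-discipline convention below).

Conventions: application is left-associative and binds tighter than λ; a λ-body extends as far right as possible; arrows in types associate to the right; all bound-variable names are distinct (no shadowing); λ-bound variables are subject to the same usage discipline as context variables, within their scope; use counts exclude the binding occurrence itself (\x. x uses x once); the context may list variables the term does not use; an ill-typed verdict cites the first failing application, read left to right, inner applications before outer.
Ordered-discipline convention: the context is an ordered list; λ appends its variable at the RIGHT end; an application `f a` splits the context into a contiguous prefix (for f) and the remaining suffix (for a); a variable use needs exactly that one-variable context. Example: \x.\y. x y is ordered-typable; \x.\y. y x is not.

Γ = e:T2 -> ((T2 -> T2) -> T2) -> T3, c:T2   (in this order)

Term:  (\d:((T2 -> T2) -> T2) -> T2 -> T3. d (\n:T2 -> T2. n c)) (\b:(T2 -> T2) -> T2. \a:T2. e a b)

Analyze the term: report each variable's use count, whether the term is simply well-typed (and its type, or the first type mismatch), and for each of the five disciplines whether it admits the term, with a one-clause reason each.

usage: e: 1×; c: 1×; d (bound): 1×; n (bound): 1×; b (bound): 1×; a (bound): 1×
uses in reading order: d, n, c, e, a, b
typing: ✓ — T2 -> T3
ordered: ✗ — needs exchange: uses follow d, n, c, e, a, b
linear: ✓ — e, c, d, n, b, a: one use apiece
affine: ✓ — at most one use each (e, c, d, n, b, a)
relevant: ✓ — at least one use each (e, c, d, n, b, a)
unrestricted: ✓ — typability at T2 -> T3 is all that's needed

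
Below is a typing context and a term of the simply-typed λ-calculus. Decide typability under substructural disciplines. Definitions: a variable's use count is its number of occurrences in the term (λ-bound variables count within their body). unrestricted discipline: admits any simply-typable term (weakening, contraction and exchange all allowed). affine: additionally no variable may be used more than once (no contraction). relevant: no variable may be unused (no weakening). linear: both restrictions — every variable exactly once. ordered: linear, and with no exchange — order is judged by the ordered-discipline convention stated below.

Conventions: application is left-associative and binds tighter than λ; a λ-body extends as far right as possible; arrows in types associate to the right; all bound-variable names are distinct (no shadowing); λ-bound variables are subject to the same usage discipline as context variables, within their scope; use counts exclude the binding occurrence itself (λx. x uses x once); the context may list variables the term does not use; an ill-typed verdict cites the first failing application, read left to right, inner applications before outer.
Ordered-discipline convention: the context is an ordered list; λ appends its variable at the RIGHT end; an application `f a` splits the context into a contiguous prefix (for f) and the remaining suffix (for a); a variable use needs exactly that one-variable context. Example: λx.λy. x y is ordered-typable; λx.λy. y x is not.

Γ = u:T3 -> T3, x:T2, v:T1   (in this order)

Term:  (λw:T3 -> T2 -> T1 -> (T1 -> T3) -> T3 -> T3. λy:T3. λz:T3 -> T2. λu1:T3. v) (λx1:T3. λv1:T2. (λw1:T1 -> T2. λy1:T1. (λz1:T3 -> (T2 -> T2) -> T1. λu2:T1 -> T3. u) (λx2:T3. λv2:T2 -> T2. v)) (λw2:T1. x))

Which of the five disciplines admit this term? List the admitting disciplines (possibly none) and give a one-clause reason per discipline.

admitting disciplines: unrestricted
variable uses: u=1; x=1; v=2; w (bound)=0; y (bound)=0; z (bound)=0; u1 (bound)=0; x1 (bound)=0; v1 (bound)=0; w1 (bound)=0; y1 (bound)=0; z1 (bound)=0; u2 (bound)=0; x2 (bound)=0; v2 (bound)=0; w2 (bound)=0
left-to-right use order: v, u, v, x
typing: well-typed — term : T3 -> (T3 -> T2) -> T3 -> T1
ordered: ✗, uses contraction: v ×2; w, y, z, u1, x1, v1, w1, y1, z1, u2, x2, v2, w2 left unused
linear: ✗, uses contraction: v ×2; w, y, z, u1, x1, v1, w1, y1, z1, u2, x2, v2, w2 left unused
affine: ✗, uses contraction: v ×2
relevant: ✗, w, y, z, u1, x1, v1, w1, y1, z1, u2, x2, v2, w2 left unused
unrestricted: ✓, typability at T3 -> (T3 -> T2) -> T3 -> T1 is all that's needed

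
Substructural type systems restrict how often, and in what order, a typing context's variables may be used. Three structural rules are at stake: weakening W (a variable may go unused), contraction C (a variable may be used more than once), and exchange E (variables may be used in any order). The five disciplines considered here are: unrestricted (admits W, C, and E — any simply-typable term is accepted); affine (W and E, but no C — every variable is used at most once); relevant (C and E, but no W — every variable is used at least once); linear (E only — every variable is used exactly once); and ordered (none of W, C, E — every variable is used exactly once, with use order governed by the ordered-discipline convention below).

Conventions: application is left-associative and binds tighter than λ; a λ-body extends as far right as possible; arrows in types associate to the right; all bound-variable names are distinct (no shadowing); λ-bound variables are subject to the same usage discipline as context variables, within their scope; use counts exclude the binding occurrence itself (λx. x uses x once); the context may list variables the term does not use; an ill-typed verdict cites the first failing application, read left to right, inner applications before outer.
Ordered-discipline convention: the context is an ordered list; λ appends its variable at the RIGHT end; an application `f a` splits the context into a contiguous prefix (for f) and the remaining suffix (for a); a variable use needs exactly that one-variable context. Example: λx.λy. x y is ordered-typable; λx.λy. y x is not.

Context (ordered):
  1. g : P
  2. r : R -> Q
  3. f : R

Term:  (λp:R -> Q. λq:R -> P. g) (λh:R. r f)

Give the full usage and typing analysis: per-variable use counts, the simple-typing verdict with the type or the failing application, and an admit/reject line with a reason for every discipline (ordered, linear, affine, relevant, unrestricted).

usage: g: 1×; r: 1×; f: 1×; p [bound]: 0×; q [bound]: 0×; h [bound]: 0×
order of uses: g, r, f
typing: well-typed — term : (R -> P) -> P
ordered ✗ (p, q, h never used (weakening))
linear ✗ (p, q, h never used (weakening))
affine ✓ (none of g, r, f, p, q, h used more than once)
relevant ✗ (p, q, h never used (weakening))
unrestricted ✓ (typability at (R -> P) -> P is all that's needed)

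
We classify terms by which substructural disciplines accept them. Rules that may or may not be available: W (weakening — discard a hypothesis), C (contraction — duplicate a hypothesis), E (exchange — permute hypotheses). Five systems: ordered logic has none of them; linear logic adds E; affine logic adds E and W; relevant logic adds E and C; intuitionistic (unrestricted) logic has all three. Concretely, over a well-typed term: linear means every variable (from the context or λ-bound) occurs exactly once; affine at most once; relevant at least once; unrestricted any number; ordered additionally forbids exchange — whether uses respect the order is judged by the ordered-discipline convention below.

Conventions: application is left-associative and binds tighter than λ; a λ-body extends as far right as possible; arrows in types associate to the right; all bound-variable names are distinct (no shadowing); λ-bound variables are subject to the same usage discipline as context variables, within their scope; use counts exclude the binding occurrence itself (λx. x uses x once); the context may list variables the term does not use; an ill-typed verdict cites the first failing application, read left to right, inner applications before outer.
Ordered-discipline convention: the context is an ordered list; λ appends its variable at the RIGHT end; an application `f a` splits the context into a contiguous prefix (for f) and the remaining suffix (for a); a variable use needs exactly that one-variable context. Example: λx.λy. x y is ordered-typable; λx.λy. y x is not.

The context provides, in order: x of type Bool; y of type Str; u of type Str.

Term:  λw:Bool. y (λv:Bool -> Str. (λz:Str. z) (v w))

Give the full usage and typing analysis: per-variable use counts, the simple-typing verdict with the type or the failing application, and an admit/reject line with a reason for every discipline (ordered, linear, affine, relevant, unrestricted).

counts: x: 0×, y: 1×, u: 0×, w (bound): 1×, v (bound): 1×, z (bound): 1×
order of uses: y, z, v, w
typing: ill-typed: non-arrow in function slot: Str
ordered: ✗ — the type mismatch rejects it
linear: ✗ — not simply typable
affine: ✗ — fails simple typing
relevant: ✗ — a type mismatch blocks all five
unrestricted: ✗ — the type mismatch rejects it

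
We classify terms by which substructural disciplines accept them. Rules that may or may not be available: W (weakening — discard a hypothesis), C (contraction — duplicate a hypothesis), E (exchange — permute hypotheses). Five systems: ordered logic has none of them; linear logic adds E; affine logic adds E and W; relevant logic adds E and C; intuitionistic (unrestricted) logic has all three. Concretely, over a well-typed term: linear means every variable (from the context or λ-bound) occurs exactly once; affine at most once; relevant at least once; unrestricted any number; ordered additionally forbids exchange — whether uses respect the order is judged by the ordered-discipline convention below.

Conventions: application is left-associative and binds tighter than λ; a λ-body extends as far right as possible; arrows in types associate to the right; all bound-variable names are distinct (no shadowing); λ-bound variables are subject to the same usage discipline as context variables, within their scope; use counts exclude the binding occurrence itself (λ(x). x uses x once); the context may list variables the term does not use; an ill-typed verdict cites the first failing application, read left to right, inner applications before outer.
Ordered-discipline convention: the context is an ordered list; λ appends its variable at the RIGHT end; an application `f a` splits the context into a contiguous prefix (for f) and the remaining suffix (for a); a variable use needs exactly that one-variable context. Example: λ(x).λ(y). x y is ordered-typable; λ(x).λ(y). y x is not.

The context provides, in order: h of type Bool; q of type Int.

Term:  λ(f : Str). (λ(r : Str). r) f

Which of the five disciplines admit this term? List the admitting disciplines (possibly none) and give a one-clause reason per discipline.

admitted by: affine, unrestricted
usage: h ×0; q ×0; f (bound) ×1; r (bound) ×1
use order (left to right): r, f
typing: ✓ — Str -> Str
ordered: ✗, h, q left unused
linear: ✗, h, q left unused
affine: ✓, at most one use each (h, q, f, r)
relevant: ✗, h, q left unused
unrestricted: ✓, simply typable at Str -> Str; W, C, E all held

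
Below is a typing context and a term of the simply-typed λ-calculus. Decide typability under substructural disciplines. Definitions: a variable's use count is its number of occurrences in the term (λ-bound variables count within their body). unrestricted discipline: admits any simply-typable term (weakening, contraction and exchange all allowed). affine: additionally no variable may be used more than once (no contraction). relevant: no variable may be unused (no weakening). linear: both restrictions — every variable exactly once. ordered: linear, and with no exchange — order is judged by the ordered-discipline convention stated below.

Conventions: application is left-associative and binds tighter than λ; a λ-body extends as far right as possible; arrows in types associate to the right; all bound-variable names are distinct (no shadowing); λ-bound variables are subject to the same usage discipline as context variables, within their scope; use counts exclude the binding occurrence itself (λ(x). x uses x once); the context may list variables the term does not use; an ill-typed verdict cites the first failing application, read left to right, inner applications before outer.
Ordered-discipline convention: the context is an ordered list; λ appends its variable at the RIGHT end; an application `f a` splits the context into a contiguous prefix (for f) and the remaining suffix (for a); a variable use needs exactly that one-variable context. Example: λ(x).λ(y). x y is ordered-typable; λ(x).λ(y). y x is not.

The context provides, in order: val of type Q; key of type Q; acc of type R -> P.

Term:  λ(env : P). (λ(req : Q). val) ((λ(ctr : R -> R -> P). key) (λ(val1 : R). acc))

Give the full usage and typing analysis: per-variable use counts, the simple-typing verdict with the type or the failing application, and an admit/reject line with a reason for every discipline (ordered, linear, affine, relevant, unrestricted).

usage: val: 1×; key: 1×; acc: 1×; env (bound): 0×; req (bound): 0×; ctr (bound): 0×; val1 (bound): 0×
order of uses: val, key, acc
typing: the term checks, with type P -> Q
ordered: ✗, needs weakening: env, req, ctr, val1 unused
linear: ✗, needs weakening: env, req, ctr, val1 unused
affine: ✓, val, key, acc, env, req, ctr, val1: no repeats, contraction unneeded
relevant: ✗, needs weakening: env, req, ctr, val1 unused
unrestricted: ✓, well-typed at P -> Q; no restrictions here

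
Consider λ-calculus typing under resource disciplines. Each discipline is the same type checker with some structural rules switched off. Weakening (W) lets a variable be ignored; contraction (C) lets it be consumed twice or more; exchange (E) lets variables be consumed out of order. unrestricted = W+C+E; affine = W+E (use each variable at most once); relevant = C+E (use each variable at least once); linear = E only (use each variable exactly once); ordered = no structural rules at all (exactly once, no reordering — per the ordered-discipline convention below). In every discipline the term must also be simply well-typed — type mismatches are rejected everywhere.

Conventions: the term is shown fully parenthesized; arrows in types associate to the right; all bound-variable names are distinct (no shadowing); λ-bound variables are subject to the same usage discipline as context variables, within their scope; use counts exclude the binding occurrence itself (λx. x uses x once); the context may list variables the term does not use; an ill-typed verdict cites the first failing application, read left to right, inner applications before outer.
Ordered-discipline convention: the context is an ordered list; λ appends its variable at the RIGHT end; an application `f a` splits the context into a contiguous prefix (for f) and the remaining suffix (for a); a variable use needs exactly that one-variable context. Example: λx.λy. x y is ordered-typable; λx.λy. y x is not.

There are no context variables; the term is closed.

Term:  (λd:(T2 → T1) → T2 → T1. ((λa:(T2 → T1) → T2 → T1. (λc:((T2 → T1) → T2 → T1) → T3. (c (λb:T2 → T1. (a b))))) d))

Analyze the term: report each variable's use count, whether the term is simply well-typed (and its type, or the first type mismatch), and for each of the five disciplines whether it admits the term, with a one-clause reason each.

use counts: d (λ-bound): 1, a (λ-bound): 1, c (λ-bound): 1, b (λ-bound): 1
use order (left to right): c, a, b, d
typing: well-typed at ((T2 → T1) → T2 → T1) → (((T2 → T1) → T2 → T1) → T3) → T3
ordered ✗ (use order c, a, b, d needs exchange)
linear ✓ (each of d, a, c, b used exactly once)
affine ✓ (none of d, a, c, b used more than once)
relevant ✓ (every one of d, a, c, b appears)
unrestricted ✓ (type-checks (((T2 → T1) → T2 → T1) → (((T2 → T1) → T2 → T1) → T3) → T3) and nothing is barred)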